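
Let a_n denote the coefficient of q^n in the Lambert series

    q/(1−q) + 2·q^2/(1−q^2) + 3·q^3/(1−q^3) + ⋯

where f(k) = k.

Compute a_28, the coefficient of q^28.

a_28 = 56

d|28:{1,2,4,7,14,28}  Σf=1+2+4+7+14+28=56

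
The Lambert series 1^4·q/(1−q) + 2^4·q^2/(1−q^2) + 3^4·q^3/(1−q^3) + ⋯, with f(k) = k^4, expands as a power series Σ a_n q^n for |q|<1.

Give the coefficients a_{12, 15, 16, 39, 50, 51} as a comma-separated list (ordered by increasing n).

d|12:{1,2,3,4,6,12}  Σf=1+16+81+256+1296+20736=22386
d|15:{15,5,3,1}  Σf=50625+625+81+1=51332
d|16:{1,2,4,8,16}  Σf=1+16+256+4096+65536=69905
q^39  k|39↦f(k): 39:2313441 13:28561 3:81 1:1  a_39=2342084
[q^50] f(1)=1,f(2)=16,f(5)=625,f(10)=10000,f(25)=390625,f(50)=6250000 ⇒ 6651267
d|51:{1,3,17,51}  Σf=1+81+83521+6765201=6848804

22386, 51332, 69905, 2342084, 6651267, 6848804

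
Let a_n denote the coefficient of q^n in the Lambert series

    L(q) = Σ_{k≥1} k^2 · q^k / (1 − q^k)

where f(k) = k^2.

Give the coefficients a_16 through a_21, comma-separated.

341, 290, 455, 362, 546, 500

[q^16] f(1)=1,f(2)=4,f(4)=16,f(8)=64,f(16)=256 ⇒ 341
d|17:{1,17}  Σf=1+289=290
q^18  k|18↦f(k): 1:1 2:4 3:9 6:36 9:81 18:324  a_18=455
d|19:{19,1}  Σf=361+1=362
n=20: 20·1 10·2 5·4 4·5 2·10 1·20  f→[400+100+25+16+4+1]=546
d|21:{21,7,3,1}  Σf=441+49+9+1=500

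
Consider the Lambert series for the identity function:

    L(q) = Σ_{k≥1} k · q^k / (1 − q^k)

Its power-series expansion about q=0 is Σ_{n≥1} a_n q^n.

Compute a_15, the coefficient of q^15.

n=15: 1·15 3·5 5·3 15·1  f→[1+3+5+15]=24

a_15 = 24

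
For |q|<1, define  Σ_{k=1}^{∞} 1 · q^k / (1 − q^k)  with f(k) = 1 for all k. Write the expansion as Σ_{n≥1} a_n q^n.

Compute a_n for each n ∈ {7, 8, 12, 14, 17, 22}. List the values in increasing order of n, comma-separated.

n=7: 1·7 7·1  f→[1+1]=2
n=8: 1·8 2·4 4·2 8·1  f→[1+1+1+1]=4
[q^12] f(1)=1,f(2)=1,f(3)=1,f(4)=1,f(6)=1,f(12)=1 ⇒ 6
d|14:{1,2,7,14}  Σf=1+1+1+1=4
[q^17] f(1)=1,f(17)=1 ⇒ 2
q^22  k|22↦f(k): 22:1 11:1 2:1 1:1  a_22=4

2, 4, 6, 4, 2, 4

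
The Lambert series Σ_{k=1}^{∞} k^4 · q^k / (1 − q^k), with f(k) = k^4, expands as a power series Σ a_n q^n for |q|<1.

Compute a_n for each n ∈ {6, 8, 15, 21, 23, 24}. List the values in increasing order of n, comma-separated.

q^6  k|6↦f(k): 6:1296 3:81 2:16 1:1  a_6=1394
q^8  k|8↦f(k): 1:1 2:16 4:256 8:4096  a_8=4369
d|15:{1,3,5,15}  Σf=1+81+625+50625=51332
d|21:{21,7,3,1}  Σf=194481+2401+81+1=196964
[q^23] f(1)=1,f(23)=279841 ⇒ 279842
[q^24] f(1)=1,f(2)=16,f(3)=81,f(4)=256,f(6)=1296,f(8)=4096,f(12)=20736,f(24)=331776 ⇒ 358258

1394, 4369, 51332, 196964, 279842, 358258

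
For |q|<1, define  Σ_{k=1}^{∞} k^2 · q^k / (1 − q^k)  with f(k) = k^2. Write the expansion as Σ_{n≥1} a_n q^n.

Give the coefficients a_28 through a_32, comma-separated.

n=28: 1·28 2·14 4·7 7·4 14·2 28·1  f→[1+4+16+49+196+784]=1050
[q^29] f(1)=1,f(29)=841 ⇒ 842
n=30: 1·30 2·15 3·10 5·6 6·5 10·3 15·2 30·1  f→[1+4+9+25+36+100+225+900]=1300
d|31:{31,1}  Σf=961+1=962
d|32:{1,2,4,8,16,32}  Σf=1+4+16+64+256+1024=1365

1050, 842, 1300, 962, 1365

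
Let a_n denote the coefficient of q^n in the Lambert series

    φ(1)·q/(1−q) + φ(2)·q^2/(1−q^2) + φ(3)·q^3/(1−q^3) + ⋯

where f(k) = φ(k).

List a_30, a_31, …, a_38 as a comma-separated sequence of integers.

d|30:{1,2,3,5,6,10,15,30}  Σφ=1+1+2+4+2+4+8+8=30
q^31  k|31↦φ(k): 1:1 31:30  a_31=31
[q^32] φ(1)=1,φ(2)=1,φ(4)=2,φ(8)=4,φ(16)=8,φ(32)=16 ⇒ 32
[q^33] φ(33)=20,φ(11)=10,φ(3)=2,φ(1)=1 ⇒ 33
[q^34] φ(34)=16,φ(17)=16,φ(2)=1,φ(1)=1 ⇒ 34
d|35:{35,7,5,1}  Σφ=24+6+4+1=35
[q^36] φ(1)=1,φ(2)=1,φ(3)=2,φ(4)=2,φ(6)=2,φ(9)=6,φ(12)=4,φ(18)=6,φ(36)=12 ⇒ 36
d|37:{1,37}  Σφ=1+36=37
d|38:{38,19,2,1}  Σφ=18+18+1+1=38

30, 31, 32, 33, 34, 35, 36, 37, 38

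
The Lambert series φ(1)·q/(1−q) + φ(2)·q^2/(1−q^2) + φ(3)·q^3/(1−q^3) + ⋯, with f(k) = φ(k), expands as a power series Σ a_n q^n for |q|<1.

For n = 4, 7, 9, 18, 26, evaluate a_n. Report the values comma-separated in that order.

d|4:{1,2,4}  Σφ=1+1+2=4
n=7: 7·1 1·7  φ→[6+1]=7
q^9  k|9↦φ(k): 9:6 3:2 1:1  a_9=9
q^18  k|18↦φ(k): 1:1 2:1 3:2 6:2 9:6 18:6  a_18=18
n=26: 1·26 2·13 13·2 26·1  φ→[1+1+12+12]=26

4, 7, 9, 18, 26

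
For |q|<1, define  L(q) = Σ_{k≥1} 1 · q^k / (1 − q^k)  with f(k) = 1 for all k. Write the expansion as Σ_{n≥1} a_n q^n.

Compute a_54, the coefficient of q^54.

a_54 = 8

n=54: 54·1 27·2 18·3 9·6 6·9 3·18 2·27 1·54  f→[1+1+1+1+1+1+1+1]=8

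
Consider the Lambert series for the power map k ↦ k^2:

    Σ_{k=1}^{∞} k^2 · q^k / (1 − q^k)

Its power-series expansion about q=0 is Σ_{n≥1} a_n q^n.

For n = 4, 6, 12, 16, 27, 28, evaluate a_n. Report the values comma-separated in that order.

d|4:{1,2,4}  Σf=1+4+16=21
n=6: 6·1 3·2 2·3 1·6  f→[36+9+4+1]=50
d|12:{1,2,3,4,6,12}  Σf=1+4+9+16+36+144=210
n=16: 16·1 8·2 4·4 2·8 1·16  f→[256+64+16+4+1]=341
q^27  k|27↦f(k): 27:729 9:81 3:9 1:1  a_27=820
d|28:{1,2,4,7,14,28}  Σf=1+4+16+49+196+784=1050

21, 50, 210, 341, 820, 1050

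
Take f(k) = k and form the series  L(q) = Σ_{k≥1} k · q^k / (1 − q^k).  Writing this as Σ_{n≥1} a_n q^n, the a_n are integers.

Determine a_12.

a_12 = 28

n=12: 1·12 2·6 3·4 4·3 6·2 12·1  f→[1+2+3+4+6+12]=28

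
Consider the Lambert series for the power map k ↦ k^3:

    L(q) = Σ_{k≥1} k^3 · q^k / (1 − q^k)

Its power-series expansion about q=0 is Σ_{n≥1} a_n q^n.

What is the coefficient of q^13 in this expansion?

[q^13] f(1)=1,f(13)=2197 ⇒ 2198

a_13 = 2198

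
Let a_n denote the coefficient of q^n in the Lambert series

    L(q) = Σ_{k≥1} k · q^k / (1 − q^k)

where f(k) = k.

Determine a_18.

d|18:{18,9,6,3,2,1}  Σf=18+9+6+3+2+1=39

a_18 = 39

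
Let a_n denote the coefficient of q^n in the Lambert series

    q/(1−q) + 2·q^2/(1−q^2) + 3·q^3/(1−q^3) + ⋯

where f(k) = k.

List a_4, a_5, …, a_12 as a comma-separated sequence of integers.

7, 6, 12, 8, 15, 13, 18, 12, 28

n=4: 4·1 2·2 1·4  f→[4+2+1]=7
q^5  k|5↦f(k): 5:5 1:1  a_5=6
n=6: 6·1 3·2 2·3 1·6  f→[6+3+2+1]=12
d|7:{1,7}  Σf=1+7=8
n=8: 8·1 4·2 2·4 1·8  f→[8+4+2+1]=15
[q^9] f(9)=9,f(3)=3,f(1)=1 ⇒ 13
n=10: 10·1 5·2 2·5 1·10  f→[10+5+2+1]=18
[q^11] f(1)=1,f(11)=11 ⇒ 12
[q^12] f(1)=1,f(2)=2,f(3)=3,f(4)=4,f(6)=6,f(12)=12 ⇒ 28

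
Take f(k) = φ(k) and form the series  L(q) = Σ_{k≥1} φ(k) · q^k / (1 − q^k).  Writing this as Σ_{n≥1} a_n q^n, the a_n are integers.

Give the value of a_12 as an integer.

n=12: 1·12 2·6 3·4 4·3 6·2 12·1  φ→[1+1+2+2+2+4]=12

a_12 = 12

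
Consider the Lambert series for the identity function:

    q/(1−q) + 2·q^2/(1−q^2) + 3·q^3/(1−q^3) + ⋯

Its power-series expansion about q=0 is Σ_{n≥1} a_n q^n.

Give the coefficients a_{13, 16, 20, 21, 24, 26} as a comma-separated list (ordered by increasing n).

14, 31, 42, 32, 60, 42

n=13: 13·1 1·13  f→[13+1]=14
n=16: 1·16 2·8 4·4 8·2 16·1  f→[1+2+4+8+16]=31
q^20  k|20↦f(k): 20:20 10:10 5:5 4:4 2:2 1:1  a_20=42
d|21:{1,3,7,21}  Σf=1+3+7+21=32
[q^24] f(1)=1,f(2)=2,f(3)=3,f(4)=4,f(6)=6,f(8)=8,f(12)=12,f(24)=24 ⇒ 60
d|26:{26,13,2,1}  Σf=26+13+2+1=42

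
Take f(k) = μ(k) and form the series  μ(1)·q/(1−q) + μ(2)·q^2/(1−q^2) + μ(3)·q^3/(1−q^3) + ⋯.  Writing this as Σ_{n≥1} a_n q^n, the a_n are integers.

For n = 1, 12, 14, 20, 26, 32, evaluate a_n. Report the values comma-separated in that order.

d|1:{1}  Σμ=1=1
[q^12] μ(1)=1,μ(2)=-1,μ(3)=-1,μ(4)=0,μ(6)=1,μ(12)=0 ⇒ 0
q^14  k|14↦μ(k): 14:1 7:-1 2:-1 1:1  a_14=0
n=20: 20·1 10·2 5·4 4·5 2·10 1·20  μ→[0+1+(-1)+0+(-1)+1]=0
q^26  k|26↦μ(k): 1:1 2:-1 13:-1 26:1  a_26=0
q^32  k|32↦μ(k): 1:1 2:-1 4:0 8:0 16:0 32:0  a_32=0

1, 0, 0, 0, 0, 0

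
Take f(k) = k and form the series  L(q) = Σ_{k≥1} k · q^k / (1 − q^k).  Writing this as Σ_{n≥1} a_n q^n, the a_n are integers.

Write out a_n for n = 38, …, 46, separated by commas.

q^38  k|38↦f(k): 38:38 19:19 2:2 1:1  a_38=60
[q^39] f(1)=1,f(3)=3,f(13)=13,f(39)=39 ⇒ 56
q^40  k|40↦f(k): 40:40 20:20 10:10 8:8 5:5 4:4 2:2 1:1  a_40=90
[q^41] f(41)=41,f(1)=1 ⇒ 42
[q^42] f(1)=1,f(2)=2,f(3)=3,f(6)=6,f(7)=7,f(14)=14,f(21)=21,f(42)=42 ⇒ 96
d|43:{43,1}  Σf=43+1=44
d|44:{1,2,4,11,22,44}  Σf=1+2+4+11+22+44=84
[q^45] f(1)=1,f(3)=3,f(5)=5,f(9)=9,f(15)=15,f(45)=45 ⇒ 78
[q^46] f(46)=46,f(23)=23,f(2)=2,f(1)=1 ⇒ 72

60, 56, 90, 42, 96, 44, 84, 78, 72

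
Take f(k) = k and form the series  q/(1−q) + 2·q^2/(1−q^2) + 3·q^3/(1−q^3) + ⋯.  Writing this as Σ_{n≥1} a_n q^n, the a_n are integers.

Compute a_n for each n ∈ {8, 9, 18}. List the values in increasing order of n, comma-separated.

15, 13, 39

[q^8] f(1)=1,f(2)=2,f(4)=4,f(8)=8 ⇒ 15
[q^9] f(1)=1,f(3)=3,f(9)=9 ⇒ 13
q^18  k|18↦f(k): 18:18 9:9 6:6 3:3 2:2 1:1  a_18=39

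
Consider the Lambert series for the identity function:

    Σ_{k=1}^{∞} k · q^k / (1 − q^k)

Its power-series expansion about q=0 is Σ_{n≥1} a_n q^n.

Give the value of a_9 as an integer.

[q^9] f(1)=1,f(3)=3,f(9)=9 ⇒ 13

a_9 = 13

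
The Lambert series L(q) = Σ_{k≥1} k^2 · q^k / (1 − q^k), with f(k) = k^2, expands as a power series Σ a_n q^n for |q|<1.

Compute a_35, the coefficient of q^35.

n=35: 1·35 5·7 7·5 35·1  f→[1+25+49+1225]=1300

a_35 = 1300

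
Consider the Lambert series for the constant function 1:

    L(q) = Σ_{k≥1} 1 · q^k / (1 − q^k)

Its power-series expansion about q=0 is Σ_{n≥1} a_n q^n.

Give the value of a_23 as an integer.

a_23 = 2

q^23  k|23↦f(k): 1:1 23:1  a_23=2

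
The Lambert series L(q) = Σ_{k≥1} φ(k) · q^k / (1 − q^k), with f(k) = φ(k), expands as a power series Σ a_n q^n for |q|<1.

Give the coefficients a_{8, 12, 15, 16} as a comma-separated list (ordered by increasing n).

q^8  k|8↦φ(k): 1:1 2:1 4:2 8:4  a_8=8
n=12: 1·12 2·6 3·4 4·3 6·2 12·1  φ→[1+1+2+2+2+4]=12
[q^15] φ(1)=1,φ(3)=2,φ(5)=4,φ(15)=8 ⇒ 15
d|16:{1,2,4,8,16}  Σφ=1+1+2+4+8=16

8, 12, 15, 16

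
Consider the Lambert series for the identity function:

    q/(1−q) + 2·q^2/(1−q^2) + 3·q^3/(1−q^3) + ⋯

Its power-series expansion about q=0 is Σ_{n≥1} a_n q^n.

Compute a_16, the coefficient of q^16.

n=16: 1·16 2·8 4·4 8·2 16·1  f→[1+2+4+8+16]=31

a_16 = 31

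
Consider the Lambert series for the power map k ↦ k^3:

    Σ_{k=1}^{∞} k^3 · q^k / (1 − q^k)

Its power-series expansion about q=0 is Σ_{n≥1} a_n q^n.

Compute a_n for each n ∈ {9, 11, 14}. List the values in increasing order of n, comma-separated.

757, 1332, 3096

q^9  k|9↦f(k): 9:729 3:27 1:1  a_9=757
q^11  k|11↦f(k): 11:1331 1:1  a_11=1332
n=14: 1·14 2·7 7·2 14·1  f→[1+8+343+2744]=3096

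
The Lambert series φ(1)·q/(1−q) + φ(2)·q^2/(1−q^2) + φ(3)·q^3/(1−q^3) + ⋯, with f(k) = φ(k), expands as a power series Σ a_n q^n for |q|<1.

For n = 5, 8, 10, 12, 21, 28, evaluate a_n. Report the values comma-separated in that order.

q^5  k|5↦φ(k): 1:1 5:4  a_5=5
q^8  k|8↦φ(k): 1:1 2:1 4:2 8:4  a_8=8
n=10: 10·1 5·2 2·5 1·10  φ→[4+4+1+1]=10
[q^12] φ(12)=4,φ(6)=2,φ(4)=2,φ(3)=2,φ(2)=1,φ(1)=1 ⇒ 12
n=21: 21·1 7·3 3·7 1·21  φ→[12+6+2+1]=21
q^28  k|28↦φ(k): 28:12 14:6 7:6 4:2 2:1 1:1  a_28=28

5, 8, 10, 12, 21, 28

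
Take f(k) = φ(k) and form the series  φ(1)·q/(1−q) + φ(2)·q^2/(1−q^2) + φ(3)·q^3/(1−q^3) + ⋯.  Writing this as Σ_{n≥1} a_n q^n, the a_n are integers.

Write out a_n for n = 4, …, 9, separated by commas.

n=4: 1·4 2·2 4·1  φ→[1+1+2]=4
q^5  k|5↦φ(k): 5:4 1:1  a_5=5
d|6:{1,2,3,6}  Σφ=1+1+2+2=6
d|7:{7,1}  Σφ=6+1=7
d|8:{8,4,2,1}  Σφ=4+2+1+1=8
q^9  k|9↦φ(k): 1:1 3:2 9:6  a_9=9

4, 5, 6, 7, 8, 9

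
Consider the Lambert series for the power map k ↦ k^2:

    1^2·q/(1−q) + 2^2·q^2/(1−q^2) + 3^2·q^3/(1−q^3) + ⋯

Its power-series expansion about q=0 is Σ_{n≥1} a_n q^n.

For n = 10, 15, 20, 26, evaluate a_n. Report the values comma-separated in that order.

130, 260, 546, 850

d|10:{1,2,5,10}  Σf=1+4+25+100=130
n=15: 1·15 3·5 5·3 15·1  f→[1+9+25+225]=260
n=20: 20·1 10·2 5·4 4·5 2·10 1·20  f→[400+100+25+16+4+1]=546
n=26: 1·26 2·13 13·2 26·1  f→[1+4+169+676]=850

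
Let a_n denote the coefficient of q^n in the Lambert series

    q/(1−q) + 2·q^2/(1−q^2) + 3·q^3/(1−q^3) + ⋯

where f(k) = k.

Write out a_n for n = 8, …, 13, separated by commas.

15, 13, 18, 12, 28, 14

q^8  k|8↦f(k): 8:8 4:4 2:2 1:1  a_8=15
[q^9] f(1)=1,f(3)=3,f(9)=9 ⇒ 13
[q^10] f(1)=1,f(2)=2,f(5)=5,f(10)=10 ⇒ 18
[q^11] f(1)=1,f(11)=11 ⇒ 12
q^12  k|12↦f(k): 12:12 6:6 4:4 3:3 2:2 1:1  a_12=28
[q^13] f(1)=1,f(13)=13 ⇒ 14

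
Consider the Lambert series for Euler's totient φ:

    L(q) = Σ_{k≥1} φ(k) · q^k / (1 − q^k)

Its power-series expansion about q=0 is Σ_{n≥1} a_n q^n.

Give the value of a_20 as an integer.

q^20  k|20↦φ(k): 1:1 2:1 4:2 5:4 10:4 20:8  a_20=20

a_20 = 20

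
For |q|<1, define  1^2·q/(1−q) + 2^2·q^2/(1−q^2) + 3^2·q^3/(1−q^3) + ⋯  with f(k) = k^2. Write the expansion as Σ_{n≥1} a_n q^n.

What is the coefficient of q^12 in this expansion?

a_12 = 210

d|12:{1,2,3,4,6,12}  Σf=1+4+9+16+36+144=210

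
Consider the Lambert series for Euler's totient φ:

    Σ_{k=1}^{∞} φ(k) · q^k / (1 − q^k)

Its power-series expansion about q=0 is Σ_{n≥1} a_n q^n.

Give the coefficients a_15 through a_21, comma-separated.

d|15:{1,3,5,15}  Σφ=1+2+4+8=15
[q^16] φ(1)=1,φ(2)=1,φ(4)=2,φ(8)=4,φ(16)=8 ⇒ 16
[q^17] φ(1)=1,φ(17)=16 ⇒ 17
q^18  k|18↦φ(k): 18:6 9:6 6:2 3:2 2:1 1:1  a_18=18
d|19:{19,1}  Σφ=18+1=19
q^20  k|20↦φ(k): 20:8 10:4 5:4 4:2 2:1 1:1  a_20=20
q^21  k|21↦φ(k): 21:12 7:6 3:2 1:1  a_21=21

15, 16, 17, 18, 19, 20, 21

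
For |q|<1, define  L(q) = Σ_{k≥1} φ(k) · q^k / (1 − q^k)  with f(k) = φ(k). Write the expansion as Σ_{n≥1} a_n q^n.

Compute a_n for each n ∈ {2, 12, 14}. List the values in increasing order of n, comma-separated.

d|2:{1,2}  Σφ=1+1=2
q^12  k|12↦φ(k): 1:1 2:1 3:2 4:2 6:2 12:4  a_12=12
[q^14] φ(14)=6,φ(7)=6,φ(2)=1,φ(1)=1 ⇒ 14

2, 12, 14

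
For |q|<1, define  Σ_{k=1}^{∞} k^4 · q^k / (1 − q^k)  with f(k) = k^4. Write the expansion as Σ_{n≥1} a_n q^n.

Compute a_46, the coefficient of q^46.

a_46 = 4757314

n=46: 46·1 23·2 2·23 1·46  f→[4477456+279841+16+1]=4757314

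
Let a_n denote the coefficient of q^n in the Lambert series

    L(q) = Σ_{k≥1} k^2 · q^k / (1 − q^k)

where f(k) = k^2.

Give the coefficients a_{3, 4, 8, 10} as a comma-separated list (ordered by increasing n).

10, 21, 85, 130

[q^3] f(1)=1,f(3)=9 ⇒ 10
[q^4] f(1)=1,f(2)=4,f(4)=16 ⇒ 21
q^8  k|8↦f(k): 1:1 2:4 4:16 8:64  a_8=85
n=10: 1·10 2·5 5·2 10·1  f→[1+4+25+100]=130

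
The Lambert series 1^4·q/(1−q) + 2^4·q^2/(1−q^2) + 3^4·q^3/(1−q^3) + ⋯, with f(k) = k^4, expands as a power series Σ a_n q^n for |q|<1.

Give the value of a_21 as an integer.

a_21 = 196964

q^21  k|21↦f(k): 1:1 3:81 7:2401 21:194481  a_21=196964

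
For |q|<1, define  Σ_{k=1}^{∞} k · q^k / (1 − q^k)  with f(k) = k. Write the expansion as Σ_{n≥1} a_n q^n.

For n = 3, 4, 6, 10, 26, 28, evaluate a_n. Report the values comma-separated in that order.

d|3:{1,3}  Σf=1+3=4
d|4:{4,2,1}  Σf=4+2+1=7
n=6: 1·6 2·3 3·2 6·1  f→[1+2+3+6]=12
q^10  k|10↦f(k): 1:1 2:2 5:5 10:10  a_10=18
d|26:{26,13,2,1}  Σf=26+13+2+1=42
d|28:{28,14,7,4,2,1}  Σf=28+14+7+4+2+1=56

4, 7, 12, 18, 42, 56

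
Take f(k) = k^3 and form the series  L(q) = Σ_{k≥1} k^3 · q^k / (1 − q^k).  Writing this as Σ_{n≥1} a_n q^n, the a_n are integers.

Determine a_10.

a_10 = 1134

q^10  k|10↦f(k): 10:1000 5:125 2:8 1:1  a_10=1134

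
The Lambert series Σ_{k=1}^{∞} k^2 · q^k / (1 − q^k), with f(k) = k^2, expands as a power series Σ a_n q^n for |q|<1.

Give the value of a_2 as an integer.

[q^2] f(1)=1,f(2)=4 ⇒ 5

a_2 = 5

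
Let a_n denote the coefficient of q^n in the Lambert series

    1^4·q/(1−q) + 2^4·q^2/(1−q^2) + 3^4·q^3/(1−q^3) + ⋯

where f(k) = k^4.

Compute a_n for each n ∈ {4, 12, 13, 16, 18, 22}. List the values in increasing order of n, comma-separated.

273, 22386, 28562, 69905, 112931, 248914

d|4:{1,2,4}  Σf=1+16+256=273
d|12:{12,6,4,3,2,1}  Σf=20736+1296+256+81+16+1=22386
d|13:{1,13}  Σf=1+28561=28562
[q^16] f(16)=65536,f(8)=4096,f(4)=256,f(2)=16,f(1)=1 ⇒ 69905
n=18: 18·1 9·2 6·3 3·6 2·9 1·18  f→[104976+6561+1296+81+16+1]=112931
[q^22] f(22)=234256,f(11)=14641,f(2)=16,f(1)=1 ⇒ 248914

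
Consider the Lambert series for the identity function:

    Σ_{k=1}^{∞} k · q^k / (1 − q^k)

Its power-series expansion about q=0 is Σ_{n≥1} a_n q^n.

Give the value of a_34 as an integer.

[q^34] f(34)=34,f(17)=17,f(2)=2,f(1)=1 ⇒ 54

a_34 = 54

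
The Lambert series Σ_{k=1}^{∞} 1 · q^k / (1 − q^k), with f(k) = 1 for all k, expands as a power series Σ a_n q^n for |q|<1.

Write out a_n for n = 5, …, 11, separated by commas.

d|5:{1,5}  Σf=1+1=2
q^6  k|6↦f(k): 1:1 2:1 3:1 6:1  a_6=4
n=7: 1·7 7·1  f→[1+1]=2
n=8: 8·1 4·2 2·4 1·8  f→[1+1+1+1]=4
n=9: 1·9 3·3 9·1  f→[1+1+1]=3
q^10  k|10↦f(k): 10:1 5:1 2:1 1:1  a_10=4
q^11  k|11↦f(k): 1:1 11:1  a_11=2

2, 4, 2, 4, 3, 4, 2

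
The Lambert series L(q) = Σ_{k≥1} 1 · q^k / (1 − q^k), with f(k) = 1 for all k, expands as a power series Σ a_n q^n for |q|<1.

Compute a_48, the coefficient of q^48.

a_48 = 10

q^48  k|48↦f(k): 1:1 2:1 3:1 4:1 6:1 8:1 12:1 16:1 24:1 48:1  a_48=10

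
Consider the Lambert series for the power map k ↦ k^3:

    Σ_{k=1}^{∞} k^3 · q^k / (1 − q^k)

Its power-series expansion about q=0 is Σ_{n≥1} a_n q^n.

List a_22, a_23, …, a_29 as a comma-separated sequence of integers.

11988, 12168, 16380, 15751, 19782, 20440, 25112, 24390

d|22:{1,2,11,22}  Σf=1+8+1331+10648=11988
q^23  k|23↦f(k): 23:12167 1:1  a_23=12168
n=24: 24·1 12·2 8·3 6·4 4·6 3·8 2·12 1·24  f→[13824+1728+512+216+64+27+8+1]=16380
q^25  k|25↦f(k): 25:15625 5:125 1:1  a_25=15751
d|26:{26,13,2,1}  Σf=17576+2197+8+1=19782
[q^27] f(1)=1,f(3)=27,f(9)=729,f(27)=19683 ⇒ 20440
n=28: 1·28 2·14 4·7 7·4 14·2 28·1  f→[1+8+64+343+2744+21952]=25112
[q^29] f(29)=24389,f(1)=1 ⇒ 24390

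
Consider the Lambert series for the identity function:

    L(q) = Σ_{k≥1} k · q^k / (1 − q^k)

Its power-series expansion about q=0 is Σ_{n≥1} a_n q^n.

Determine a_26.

q^26  k|26↦f(k): 1:1 2:2 13:13 26:26  a_26=42

a_26 = 42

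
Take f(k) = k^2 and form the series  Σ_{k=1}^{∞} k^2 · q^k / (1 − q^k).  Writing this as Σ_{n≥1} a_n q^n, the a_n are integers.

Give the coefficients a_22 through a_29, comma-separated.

q^22  k|22↦f(k): 22:484 11:121 2:4 1:1  a_22=610
[q^23] f(23)=529,f(1)=1 ⇒ 530
n=24: 1·24 2·12 3·8 4·6 6·4 8·3 12·2 24·1  f→[1+4+9+16+36+64+144+576]=850
q^25  k|25↦f(k): 1:1 5:25 25:625  a_25=651
n=26: 1·26 2·13 13·2 26·1  f→[1+4+169+676]=850
q^27  k|27↦f(k): 27:729 9:81 3:9 1:1  a_27=820
[q^28] f(28)=784,f(14)=196,f(7)=49,f(4)=16,f(2)=4,f(1)=1 ⇒ 1050
q^29  k|29↦f(k): 1:1 29:841  a_29=842

610, 530, 850, 651, 850, 820, 1050, 842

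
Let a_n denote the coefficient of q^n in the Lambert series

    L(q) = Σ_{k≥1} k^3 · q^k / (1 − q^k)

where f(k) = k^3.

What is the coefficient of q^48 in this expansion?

a_48 = 131068

q^48  k|48↦f(k): 48:110592 24:13824 16:4096 12:1728 8:512 6:216 4:64 3:27 2:8 1:1  a_48=131068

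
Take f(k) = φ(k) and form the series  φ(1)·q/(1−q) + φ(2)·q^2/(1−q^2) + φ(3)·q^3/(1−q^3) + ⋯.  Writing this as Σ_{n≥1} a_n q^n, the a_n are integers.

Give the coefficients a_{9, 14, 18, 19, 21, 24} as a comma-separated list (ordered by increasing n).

[q^9] φ(1)=1,φ(3)=2,φ(9)=6 ⇒ 9
n=14: 1·14 2·7 7·2 14·1  φ→[1+1+6+6]=14
[q^18] φ(18)=6,φ(9)=6,φ(6)=2,φ(3)=2,φ(2)=1,φ(1)=1 ⇒ 18
d|19:{1,19}  Σφ=1+18=19
d|21:{21,7,3,1}  Σφ=12+6+2+1=21
[q^24] φ(1)=1,φ(2)=1,φ(3)=2,φ(4)=2,φ(6)=2,φ(8)=4,φ(12)=4,φ(24)=8 ⇒ 24

9, 14, 18, 19, 21, 24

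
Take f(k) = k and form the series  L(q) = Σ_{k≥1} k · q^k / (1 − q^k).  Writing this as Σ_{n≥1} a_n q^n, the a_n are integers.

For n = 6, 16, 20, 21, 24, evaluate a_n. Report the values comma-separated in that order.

12, 31, 42, 32, 60

n=6: 6·1 3·2 2·3 1·6  f→[6+3+2+1]=12
[q^16] f(16)=16,f(8)=8,f(4)=4,f(2)=2,f(1)=1 ⇒ 31
n=20: 1·20 2·10 4·5 5·4 10·2 20·1  f→[1+2+4+5+10+20]=42
[q^21] f(1)=1,f(3)=3,f(7)=7,f(21)=21 ⇒ 32
q^24  k|24↦f(k): 24:24 12:12 8:8 6:6 4:4 3:3 2:2 1:1  a_24=60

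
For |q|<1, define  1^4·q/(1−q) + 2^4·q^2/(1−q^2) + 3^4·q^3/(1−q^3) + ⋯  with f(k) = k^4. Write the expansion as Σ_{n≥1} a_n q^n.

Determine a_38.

n=38: 1·38 2·19 19·2 38·1  f→[1+16+130321+2085136]=2215474

a_38 = 2215474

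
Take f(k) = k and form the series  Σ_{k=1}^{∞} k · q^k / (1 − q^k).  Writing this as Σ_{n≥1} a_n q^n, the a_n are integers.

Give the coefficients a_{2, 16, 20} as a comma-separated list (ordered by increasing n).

[q^2] f(2)=2,f(1)=1 ⇒ 3
n=16: 1·16 2·8 4·4 8·2 16·1  f→[1+2+4+8+16]=31
[q^20] f(1)=1,f(2)=2,f(4)=4,f(5)=5,f(10)=10,f(20)=20 ⇒ 42

3, 31, 42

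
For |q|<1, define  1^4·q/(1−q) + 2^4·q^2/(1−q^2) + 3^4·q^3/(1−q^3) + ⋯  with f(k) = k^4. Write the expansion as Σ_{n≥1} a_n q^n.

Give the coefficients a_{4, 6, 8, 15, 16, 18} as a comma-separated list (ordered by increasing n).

273, 1394, 4369, 51332, 69905, 112931

n=4: 1·4 2·2 4·1  f→[1+16+256]=273
[q^6] f(6)=1296,f(3)=81,f(2)=16,f(1)=1 ⇒ 1394
q^8  k|8↦f(k): 1:1 2:16 4:256 8:4096  a_8=4369
[q^15] f(15)=50625,f(5)=625,f(3)=81,f(1)=1 ⇒ 51332
q^16  k|16↦f(k): 1:1 2:16 4:256 8:4096 16:65536  a_16=69905
n=18: 18·1 9·2 6·3 3·6 2·9 1·18  f→[104976+6561+1296+81+16+1]=112931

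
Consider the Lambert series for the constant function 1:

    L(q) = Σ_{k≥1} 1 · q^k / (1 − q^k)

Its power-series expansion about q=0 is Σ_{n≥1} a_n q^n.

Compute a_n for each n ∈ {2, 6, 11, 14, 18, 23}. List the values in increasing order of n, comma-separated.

q^2  k|2↦f(k): 2:1 1:1  a_2=2
q^6  k|6↦f(k): 1:1 2:1 3:1 6:1  a_6=4
[q^11] f(11)=1,f(1)=1 ⇒ 2
n=14: 1·14 2·7 7·2 14·1  f→[1+1+1+1]=4
q^18  k|18↦f(k): 18:1 9:1 6:1 3:1 2:1 1:1  a_18=6
n=23: 1·23 23·1  f→[1+1]=2

2, 4, 2, 4, 6, 2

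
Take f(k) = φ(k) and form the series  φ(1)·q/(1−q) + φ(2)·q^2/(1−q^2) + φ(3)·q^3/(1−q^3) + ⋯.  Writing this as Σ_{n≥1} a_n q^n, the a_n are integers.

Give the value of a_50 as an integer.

n=50: 50·1 25·2 10·5 5·10 2·25 1·50  φ→[20+20+4+4+1+1]=50

a_50 = 50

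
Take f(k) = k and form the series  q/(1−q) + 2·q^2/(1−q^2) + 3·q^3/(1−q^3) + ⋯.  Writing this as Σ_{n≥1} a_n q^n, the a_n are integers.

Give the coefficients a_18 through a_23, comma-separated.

39, 20, 42, 32, 36, 24

[q^18] f(1)=1,f(2)=2,f(3)=3,f(6)=6,f(9)=9,f(18)=18 ⇒ 39
n=19: 19·1 1·19  f→[19+1]=20
[q^20] f(1)=1,f(2)=2,f(4)=4,f(5)=5,f(10)=10,f(20)=20 ⇒ 42
d|21:{21,7,3,1}  Σf=21+7+3+1=32
d|22:{22,11,2,1}  Σf=22+11+2+1=36
q^23  k|23↦f(k): 23:23 1:1  a_23=24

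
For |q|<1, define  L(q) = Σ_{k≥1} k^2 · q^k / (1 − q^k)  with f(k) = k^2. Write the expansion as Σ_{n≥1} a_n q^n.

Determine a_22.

n=22: 22·1 11·2 2·11 1·22  f→[484+121+4+1]=610

a_22 = 610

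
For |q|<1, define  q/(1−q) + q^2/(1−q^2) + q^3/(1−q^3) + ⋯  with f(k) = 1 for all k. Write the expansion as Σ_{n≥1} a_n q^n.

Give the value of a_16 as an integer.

[q^16] f(1)=1,f(2)=1,f(4)=1,f(8)=1,f(16)=1 ⇒ 5

a_16 = 5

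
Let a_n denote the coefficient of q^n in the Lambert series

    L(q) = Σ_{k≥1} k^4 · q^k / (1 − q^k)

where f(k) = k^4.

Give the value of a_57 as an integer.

n=57: 1·57 3·19 19·3 57·1  f→[1+81+130321+10556001]=10686404

a_57 = 10686404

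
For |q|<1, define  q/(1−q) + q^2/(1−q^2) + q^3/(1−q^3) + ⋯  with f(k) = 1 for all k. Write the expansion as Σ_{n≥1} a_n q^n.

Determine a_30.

[q^30] f(1)=1,f(2)=1,f(3)=1,f(5)=1,f(6)=1,f(10)=1,f(15)=1,f(30)=1 ⇒ 8

a_30 = 8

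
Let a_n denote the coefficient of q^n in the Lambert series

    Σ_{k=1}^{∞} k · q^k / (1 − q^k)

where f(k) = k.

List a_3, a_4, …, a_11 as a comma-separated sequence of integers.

d|3:{1,3}  Σf=1+3=4
d|4:{1,2,4}  Σf=1+2+4=7
q^5  k|5↦f(k): 5:5 1:1  a_5=6
n=6: 6·1 3·2 2·3 1·6  f→[6+3+2+1]=12
d|7:{7,1}  Σf=7+1=8
q^8  k|8↦f(k): 8:8 4:4 2:2 1:1  a_8=15
[q^9] f(1)=1,f(3)=3,f(9)=9 ⇒ 13
n=10: 1·10 2·5 5·2 10·1  f→[1+2+5+10]=18
q^11  k|11↦f(k): 11:11 1:1  a_11=12

4, 7, 6, 12, 8, 15, 13, 18, 12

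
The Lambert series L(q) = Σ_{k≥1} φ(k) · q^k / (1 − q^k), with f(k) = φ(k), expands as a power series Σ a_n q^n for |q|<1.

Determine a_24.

q^24  k|24↦φ(k): 1:1 2:1 3:2 4:2 6:2 8:4 12:4 24:8  a_24=24

a_24 = 24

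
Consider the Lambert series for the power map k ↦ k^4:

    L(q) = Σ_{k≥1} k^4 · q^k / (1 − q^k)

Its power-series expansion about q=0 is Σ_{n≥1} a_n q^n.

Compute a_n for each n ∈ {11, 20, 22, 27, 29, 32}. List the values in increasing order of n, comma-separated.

d|11:{11,1}  Σf=14641+1=14642
n=20: 20·1 10·2 5·4 4·5 2·10 1·20  f→[160000+10000+625+256+16+1]=170898
d|22:{22,11,2,1}  Σf=234256+14641+16+1=248914
d|27:{1,3,9,27}  Σf=1+81+6561+531441=538084
[q^29] f(29)=707281,f(1)=1 ⇒ 707282
[q^32] f(32)=1048576,f(16)=65536,f(8)=4096,f(4)=256,f(2)=16,f(1)=1 ⇒ 1118481

14642, 170898, 248914, 538084, 707282, 1118481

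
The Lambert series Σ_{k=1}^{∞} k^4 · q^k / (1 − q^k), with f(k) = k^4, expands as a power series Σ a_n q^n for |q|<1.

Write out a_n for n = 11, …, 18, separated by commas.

14642, 22386, 28562, 40834, 51332, 69905, 83522, 112931

d|11:{11,1}  Σf=14641+1=14642
n=12: 1·12 2·6 3·4 4·3 6·2 12·1  f→[1+16+81+256+1296+20736]=22386
[q^13] f(13)=28561,f(1)=1 ⇒ 28562
d|14:{1,2,7,14}  Σf=1+16+2401+38416=40834
q^15  k|15↦f(k): 1:1 3:81 5:625 15:50625  a_15=51332
q^16  k|16↦f(k): 1:1 2:16 4:256 8:4096 16:65536  a_16=69905
n=17: 17·1 1·17  f→[83521+1]=83522
[q^18] f(18)=104976,f(9)=6561,f(6)=1296,f(3)=81,f(2)=16,f(1)=1 ⇒ 112931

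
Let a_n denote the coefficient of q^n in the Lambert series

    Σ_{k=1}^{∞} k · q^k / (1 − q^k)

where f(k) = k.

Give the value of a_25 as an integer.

d|25:{25,5,1}  Σf=25+5+1=31

a_25 = 31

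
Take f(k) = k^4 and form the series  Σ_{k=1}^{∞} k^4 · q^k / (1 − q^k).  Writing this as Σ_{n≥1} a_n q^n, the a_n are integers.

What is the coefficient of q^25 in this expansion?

n=25: 1·25 5·5 25·1  f→[1+625+390625]=391251

a_25 = 391251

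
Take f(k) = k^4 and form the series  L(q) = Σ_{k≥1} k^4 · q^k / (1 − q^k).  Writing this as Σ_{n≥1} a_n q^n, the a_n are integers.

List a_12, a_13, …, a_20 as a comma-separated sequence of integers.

22386, 28562, 40834, 51332, 69905, 83522, 112931, 130322, 170898

n=12: 12·1 6·2 4·3 3·4 2·6 1·12  f→[20736+1296+256+81+16+1]=22386
[q^13] f(13)=28561,f(1)=1 ⇒ 28562
d|14:{1,2,7,14}  Σf=1+16+2401+38416=40834
n=15: 15·1 5·3 3·5 1·15  f→[50625+625+81+1]=51332
n=16: 1·16 2·8 4·4 8·2 16·1  f→[1+16+256+4096+65536]=69905
n=17: 17·1 1·17  f→[83521+1]=83522
d|18:{1,2,3,6,9,18}  Σf=1+16+81+1296+6561+104976=112931
q^19  k|19↦f(k): 19:130321 1:1  a_19=130322
q^20  k|20↦f(k): 1:1 2:16 4:256 5:625 10:10000 20:160000  a_20=170898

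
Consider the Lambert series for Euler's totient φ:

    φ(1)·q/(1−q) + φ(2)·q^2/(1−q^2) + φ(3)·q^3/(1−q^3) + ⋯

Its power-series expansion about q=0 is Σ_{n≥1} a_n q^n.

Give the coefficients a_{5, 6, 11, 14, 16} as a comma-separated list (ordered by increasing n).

n=5: 5·1 1·5  φ→[4+1]=5
[q^6] φ(6)=2,φ(3)=2,φ(2)=1,φ(1)=1 ⇒ 6
[q^11] φ(11)=10,φ(1)=1 ⇒ 11
d|14:{1,2,7,14}  Σφ=1+1+6+6=14
n=16: 1·16 2·8 4·4 8·2 16·1  φ→[1+1+2+4+8]=16

5, 6, 11, 14, 16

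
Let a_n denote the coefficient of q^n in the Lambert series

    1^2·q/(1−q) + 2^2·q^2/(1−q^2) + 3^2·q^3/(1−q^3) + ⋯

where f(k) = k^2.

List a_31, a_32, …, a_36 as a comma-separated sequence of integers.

n=31: 1·31 31·1  f→[1+961]=962
[q^32] f(1)=1,f(2)=4,f(4)=16,f(8)=64,f(16)=256,f(32)=1024 ⇒ 1365
n=33: 1·33 3·11 11·3 33·1  f→[1+9+121+1089]=1220
[q^34] f(34)=1156,f(17)=289,f(2)=4,f(1)=1 ⇒ 1450
n=35: 35·1 7·5 5·7 1·35  f→[1225+49+25+1]=1300
q^36  k|36↦f(k): 36:1296 18:324 12:144 9:81 6:36 4:16 3:9 2:4 1:1  a_36=1911

962, 1365, 1220, 1450, 1300, 1911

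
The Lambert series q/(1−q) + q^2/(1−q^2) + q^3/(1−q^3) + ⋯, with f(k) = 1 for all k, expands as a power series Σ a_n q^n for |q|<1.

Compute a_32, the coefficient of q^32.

q^32  k|32↦f(k): 32:1 16:1 8:1 4:1 2:1 1:1  a_32=6

a_32 = 6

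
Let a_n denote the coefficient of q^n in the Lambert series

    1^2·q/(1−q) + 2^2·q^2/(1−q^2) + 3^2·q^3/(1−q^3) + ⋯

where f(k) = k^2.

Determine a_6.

a_6 = 50

d|6:{6,3,2,1}  Σf=36+9+4+1=50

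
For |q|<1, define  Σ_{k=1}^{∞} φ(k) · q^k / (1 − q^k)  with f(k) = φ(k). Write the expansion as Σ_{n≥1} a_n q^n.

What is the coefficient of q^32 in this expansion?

n=32: 32·1 16·2 8·4 4·8 2·16 1·32  φ→[16+8+4+2+1+1]=32

a_32 = 32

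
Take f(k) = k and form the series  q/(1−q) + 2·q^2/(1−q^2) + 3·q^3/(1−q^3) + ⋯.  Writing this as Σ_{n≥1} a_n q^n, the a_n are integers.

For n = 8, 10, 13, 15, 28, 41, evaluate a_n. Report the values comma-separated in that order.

n=8: 8·1 4·2 2·4 1·8  f→[8+4+2+1]=15
n=10: 1·10 2·5 5·2 10·1  f→[1+2+5+10]=18
[q^13] f(13)=13,f(1)=1 ⇒ 14
n=15: 15·1 5·3 3·5 1·15  f→[15+5+3+1]=24
d|28:{28,14,7,4,2,1}  Σf=28+14+7+4+2+1=56
q^41  k|41↦f(k): 41:41 1:1  a_41=42

15, 18, 14, 24, 56, 42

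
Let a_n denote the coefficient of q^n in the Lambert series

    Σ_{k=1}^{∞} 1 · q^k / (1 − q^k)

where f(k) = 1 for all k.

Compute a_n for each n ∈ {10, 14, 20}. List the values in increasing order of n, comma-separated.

4, 4, 6

q^10  k|10↦f(k): 10:1 5:1 2:1 1:1  a_10=4
n=14: 14·1 7·2 2·7 1·14  f→[1+1+1+1]=4
q^20  k|20↦f(k): 20:1 10:1 5:1 4:1 2:1 1:1  a_20=6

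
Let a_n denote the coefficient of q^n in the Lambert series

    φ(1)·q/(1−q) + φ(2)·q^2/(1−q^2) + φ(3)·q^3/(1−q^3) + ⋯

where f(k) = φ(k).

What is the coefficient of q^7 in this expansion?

q^7  k|7↦φ(k): 7:6 1:1  a_7=7

a_7 = 7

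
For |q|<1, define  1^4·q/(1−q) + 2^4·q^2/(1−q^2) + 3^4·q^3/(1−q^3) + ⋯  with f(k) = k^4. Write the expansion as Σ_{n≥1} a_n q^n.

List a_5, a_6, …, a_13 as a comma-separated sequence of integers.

626, 1394, 2402, 4369, 6643, 10642, 14642, 22386, 28562

n=5: 1·5 5·1  f→[1+625]=626
q^6  k|6↦f(k): 6:1296 3:81 2:16 1:1  a_6=1394
q^7  k|7↦f(k): 1:1 7:2401  a_7=2402
d|8:{1,2,4,8}  Σf=1+16+256+4096=4369
n=9: 1·9 3·3 9·1  f→[1+81+6561]=6643
n=10: 1·10 2·5 5·2 10·1  f→[1+16+625+10000]=10642
n=11: 1·11 11·1  f→[1+14641]=14642
q^12  k|12↦f(k): 12:20736 6:1296 4:256 3:81 2:16 1:1  a_12=22386
n=13: 13·1 1·13  f→[28561+1]=28562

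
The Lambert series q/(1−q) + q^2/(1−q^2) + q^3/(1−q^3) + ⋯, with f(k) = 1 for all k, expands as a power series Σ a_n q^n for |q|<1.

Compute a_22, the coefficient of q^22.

[q^22] f(1)=1,f(2)=1,f(11)=1,f(22)=1 ⇒ 4

a_22 = 4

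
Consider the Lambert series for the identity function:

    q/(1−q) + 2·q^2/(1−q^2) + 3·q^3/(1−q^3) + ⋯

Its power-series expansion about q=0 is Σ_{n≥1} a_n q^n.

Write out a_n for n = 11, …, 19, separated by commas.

d|11:{11,1}  Σf=11+1=12
n=12: 1·12 2·6 3·4 4·3 6·2 12·1  f→[1+2+3+4+6+12]=28
q^13  k|13↦f(k): 1:1 13:13  a_13=14
q^14  k|14↦f(k): 1:1 2:2 7:7 14:14  a_14=24
q^15  k|15↦f(k): 1:1 3:3 5:5 15:15  a_15=24
d|16:{16,8,4,2,1}  Σf=16+8+4+2+1=31
[q^17] f(1)=1,f(17)=17 ⇒ 18
n=18: 1·18 2·9 3·6 6·3 9·2 18·1  f→[1+2+3+6+9+18]=39
q^19  k|19↦f(k): 19:19 1:1  a_19=20

12, 28, 14, 24, 24, 31, 18, 39, 20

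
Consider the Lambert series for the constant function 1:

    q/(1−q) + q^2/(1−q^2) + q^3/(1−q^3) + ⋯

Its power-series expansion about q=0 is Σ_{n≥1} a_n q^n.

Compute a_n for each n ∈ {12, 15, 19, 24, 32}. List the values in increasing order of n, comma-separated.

[q^12] f(12)=1,f(6)=1,f(4)=1,f(3)=1,f(2)=1,f(1)=1 ⇒ 6
d|15:{15,5,3,1}  Σf=1+1+1+1=4
[q^19] f(19)=1,f(1)=1 ⇒ 2
q^24  k|24↦f(k): 24:1 12:1 8:1 6:1 4:1 3:1 2:1 1:1  a_24=8
d|32:{1,2,4,8,16,32}  Σf=1+1+1+1+1+1=6

6, 4, 2, 8, 6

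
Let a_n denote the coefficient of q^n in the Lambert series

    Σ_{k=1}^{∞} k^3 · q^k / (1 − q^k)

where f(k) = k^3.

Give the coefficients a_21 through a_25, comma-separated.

9632, 11988, 12168, 16380, 15751

d|21:{1,3,7,21}  Σf=1+27+343+9261=9632
n=22: 22·1 11·2 2·11 1·22  f→[10648+1331+8+1]=11988
q^23  k|23↦f(k): 23:12167 1:1  a_23=12168
[q^24] f(1)=1,f(2)=8,f(3)=27,f(4)=64,f(6)=216,f(8)=512,f(12)=1728,f(24)=13824 ⇒ 16380
n=25: 25·1 5·5 1·25  f→[15625+125+1]=15751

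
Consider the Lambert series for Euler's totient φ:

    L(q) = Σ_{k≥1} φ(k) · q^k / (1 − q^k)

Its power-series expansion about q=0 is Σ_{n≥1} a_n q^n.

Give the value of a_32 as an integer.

n=32: 1·32 2·16 4·8 8·4 16·2 32·1  φ→[1+1+2+4+8+16]=32

a_32 = 32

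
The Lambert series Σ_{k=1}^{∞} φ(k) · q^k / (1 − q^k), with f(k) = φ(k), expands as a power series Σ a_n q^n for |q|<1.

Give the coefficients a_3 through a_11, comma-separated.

d|3:{3,1}  Σφ=2+1=3
q^4  k|4↦φ(k): 4:2 2:1 1:1  a_4=4
q^5  k|5↦φ(k): 5:4 1:1  a_5=5
n=6: 1·6 2·3 3·2 6·1  φ→[1+1+2+2]=6
q^7  k|7↦φ(k): 1:1 7:6  a_7=7
d|8:{1,2,4,8}  Σφ=1+1+2+4=8
[q^9] φ(1)=1,φ(3)=2,φ(9)=6 ⇒ 9
q^10  k|10↦φ(k): 10:4 5:4 2:1 1:1  a_10=10
q^11  k|11↦φ(k): 1:1 11:10  a_11=11

3, 4, 5, 6, 7, 8, 9, 10, 11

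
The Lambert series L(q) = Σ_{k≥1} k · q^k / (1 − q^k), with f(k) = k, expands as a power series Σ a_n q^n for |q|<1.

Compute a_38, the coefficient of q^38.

n=38: 1·38 2·19 19·2 38·1  f→[1+2+19+38]=60

a_38 = 60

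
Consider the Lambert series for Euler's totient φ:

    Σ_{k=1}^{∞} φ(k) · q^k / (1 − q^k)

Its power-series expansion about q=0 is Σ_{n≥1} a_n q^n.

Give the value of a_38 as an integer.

q^38  k|38↦φ(k): 1:1 2:1 19:18 38:18  a_38=38

a_38 = 38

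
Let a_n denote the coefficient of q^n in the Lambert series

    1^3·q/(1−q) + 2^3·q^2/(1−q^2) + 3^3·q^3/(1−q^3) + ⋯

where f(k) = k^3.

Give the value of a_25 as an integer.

d|25:{1,5,25}  Σf=1+125+15625=15751

a_25 = 15751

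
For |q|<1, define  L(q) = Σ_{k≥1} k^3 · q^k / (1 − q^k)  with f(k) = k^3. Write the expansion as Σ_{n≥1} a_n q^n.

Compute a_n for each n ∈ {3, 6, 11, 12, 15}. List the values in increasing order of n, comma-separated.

28, 252, 1332, 2044, 3528

[q^3] f(3)=27,f(1)=1 ⇒ 28
[q^6] f(1)=1,f(2)=8,f(3)=27,f(6)=216 ⇒ 252
q^11  k|11↦f(k): 11:1331 1:1  a_11=1332
n=12: 12·1 6·2 4·3 3·4 2·6 1·12  f→[1728+216+64+27+8+1]=2044
d|15:{15,5,3,1}  Σf=3375+125+27+1=3528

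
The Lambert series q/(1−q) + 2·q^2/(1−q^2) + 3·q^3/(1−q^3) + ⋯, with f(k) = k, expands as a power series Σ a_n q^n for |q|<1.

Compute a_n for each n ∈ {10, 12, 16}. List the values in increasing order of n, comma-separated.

18, 28, 31

q^10  k|10↦f(k): 1:1 2:2 5:5 10:10  a_10=18
d|12:{12,6,4,3,2,1}  Σf=12+6+4+3+2+1=28
n=16: 1·16 2·8 4·4 8·2 16·1  f→[1+2+4+8+16]=31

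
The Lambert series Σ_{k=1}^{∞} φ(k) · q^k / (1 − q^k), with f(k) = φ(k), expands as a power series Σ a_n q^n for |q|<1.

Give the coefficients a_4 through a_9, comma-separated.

d|4:{4,2,1}  Σφ=2+1+1=4
[q^5] φ(5)=4,φ(1)=1 ⇒ 5
n=6: 1·6 2·3 3·2 6·1  φ→[1+1+2+2]=6
n=7: 1·7 7·1  φ→[1+6]=7
d|8:{1,2,4,8}  Σφ=1+1+2+4=8
d|9:{1,3,9}  Σφ=1+2+6=9

4, 5, 6, 7, 8, 9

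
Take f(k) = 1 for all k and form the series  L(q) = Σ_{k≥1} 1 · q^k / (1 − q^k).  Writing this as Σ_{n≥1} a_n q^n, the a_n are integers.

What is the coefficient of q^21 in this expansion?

a_21 = 4

n=21: 1·21 3·7 7·3 21·1  f→[1+1+1+1]=4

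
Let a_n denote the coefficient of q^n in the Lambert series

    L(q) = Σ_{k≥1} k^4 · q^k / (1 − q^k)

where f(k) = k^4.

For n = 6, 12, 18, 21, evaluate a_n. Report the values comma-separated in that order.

d|6:{1,2,3,6}  Σf=1+16+81+1296=1394
q^12  k|12↦f(k): 12:20736 6:1296 4:256 3:81 2:16 1:1  a_12=22386
n=18: 1·18 2·9 3·6 6·3 9·2 18·1  f→[1+16+81+1296+6561+104976]=112931
[q^21] f(21)=194481,f(7)=2401,f(3)=81,f(1)=1 ⇒ 196964

1394, 22386, 112931, 196964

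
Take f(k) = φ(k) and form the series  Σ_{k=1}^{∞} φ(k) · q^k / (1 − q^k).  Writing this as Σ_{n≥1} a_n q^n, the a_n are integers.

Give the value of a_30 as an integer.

n=30: 30·1 15·2 10·3 6·5 5·6 3·10 2·15 1·30  φ→[8+8+4+2+4+2+1+1]=30

a_30 = 30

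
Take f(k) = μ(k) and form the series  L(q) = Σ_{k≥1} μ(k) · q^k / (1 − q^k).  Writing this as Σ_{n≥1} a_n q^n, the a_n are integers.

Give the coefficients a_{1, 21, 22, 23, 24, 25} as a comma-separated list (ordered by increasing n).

1, 0, 0, 0, 0, 0

n=1: 1·1  μ→[1]=1
n=21: 21·1 7·3 3·7 1·21  μ→[1+(-1)+(-1)+1]=0
[q^22] μ(1)=1,μ(2)=-1,μ(11)=-1,μ(22)=1 ⇒ 0
n=23: 1·23 23·1  μ→[1+(-1)]=0
d|24:{1,2,3,4,6,8,12,24}  Σμ=1+(-1)+(-1)+0+1+0+0+0=0
[q^25] μ(25)=0,μ(5)=-1,μ(1)=1 ⇒ 0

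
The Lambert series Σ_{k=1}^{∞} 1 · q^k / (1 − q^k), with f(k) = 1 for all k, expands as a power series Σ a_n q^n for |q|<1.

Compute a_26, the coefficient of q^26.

[q^26] f(1)=1,f(2)=1,f(13)=1,f(26)=1 ⇒ 4

a_26 = 4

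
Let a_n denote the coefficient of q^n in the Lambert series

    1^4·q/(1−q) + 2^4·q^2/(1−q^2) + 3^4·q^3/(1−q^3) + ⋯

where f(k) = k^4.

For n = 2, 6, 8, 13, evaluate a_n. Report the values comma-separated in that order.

[q^2] f(1)=1,f(2)=16 ⇒ 17
d|6:{1,2,3,6}  Σf=1+16+81+1296=1394
d|8:{8,4,2,1}  Σf=4096+256+16+1=4369
q^13  k|13↦f(k): 13:28561 1:1  a_13=28562

17, 1394, 4369, 28562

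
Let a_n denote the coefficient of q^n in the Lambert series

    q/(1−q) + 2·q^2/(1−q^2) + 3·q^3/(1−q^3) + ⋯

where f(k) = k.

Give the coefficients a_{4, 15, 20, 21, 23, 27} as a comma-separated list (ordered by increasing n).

7, 24, 42, 32, 24, 40

d|4:{1,2,4}  Σf=1+2+4=7
n=15: 15·1 5·3 3·5 1·15  f→[15+5+3+1]=24
d|20:{1,2,4,5,10,20}  Σf=1+2+4+5+10+20=42
d|21:{21,7,3,1}  Σf=21+7+3+1=32
d|23:{1,23}  Σf=1+23=24
d|27:{1,3,9,27}  Σf=1+3+9+27=40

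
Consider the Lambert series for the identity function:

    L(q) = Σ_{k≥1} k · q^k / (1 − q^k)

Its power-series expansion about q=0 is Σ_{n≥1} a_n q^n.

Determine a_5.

a_5 = 6

d|5:{5,1}  Σf=5+1=6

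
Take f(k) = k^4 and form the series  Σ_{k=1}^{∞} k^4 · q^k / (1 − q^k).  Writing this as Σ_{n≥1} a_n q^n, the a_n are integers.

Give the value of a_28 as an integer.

a_28 = 655746

q^28  k|28↦f(k): 28:614656 14:38416 7:2401 4:256 2:16 1:1  a_28=655746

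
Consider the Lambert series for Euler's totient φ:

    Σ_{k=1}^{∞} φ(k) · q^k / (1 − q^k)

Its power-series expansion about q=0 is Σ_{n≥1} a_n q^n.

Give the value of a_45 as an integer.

n=45: 45·1 15·3 9·5 5·9 3·15 1·45  φ→[24+8+6+4+2+1]=45

a_45 = 45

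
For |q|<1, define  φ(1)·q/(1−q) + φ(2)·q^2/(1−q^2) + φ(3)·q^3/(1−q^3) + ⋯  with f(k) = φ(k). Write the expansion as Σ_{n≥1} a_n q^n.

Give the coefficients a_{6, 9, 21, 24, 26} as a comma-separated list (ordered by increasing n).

[q^6] φ(6)=2,φ(3)=2,φ(2)=1,φ(1)=1 ⇒ 6
n=9: 1·9 3·3 9·1  φ→[1+2+6]=9
d|21:{1,3,7,21}  Σφ=1+2+6+12=21
d|24:{24,12,8,6,4,3,2,1}  Σφ=8+4+4+2+2+2+1+1=24
[q^26] φ(1)=1,φ(2)=1,φ(13)=12,φ(26)=12 ⇒ 26

6, 9, 21, 24, 26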